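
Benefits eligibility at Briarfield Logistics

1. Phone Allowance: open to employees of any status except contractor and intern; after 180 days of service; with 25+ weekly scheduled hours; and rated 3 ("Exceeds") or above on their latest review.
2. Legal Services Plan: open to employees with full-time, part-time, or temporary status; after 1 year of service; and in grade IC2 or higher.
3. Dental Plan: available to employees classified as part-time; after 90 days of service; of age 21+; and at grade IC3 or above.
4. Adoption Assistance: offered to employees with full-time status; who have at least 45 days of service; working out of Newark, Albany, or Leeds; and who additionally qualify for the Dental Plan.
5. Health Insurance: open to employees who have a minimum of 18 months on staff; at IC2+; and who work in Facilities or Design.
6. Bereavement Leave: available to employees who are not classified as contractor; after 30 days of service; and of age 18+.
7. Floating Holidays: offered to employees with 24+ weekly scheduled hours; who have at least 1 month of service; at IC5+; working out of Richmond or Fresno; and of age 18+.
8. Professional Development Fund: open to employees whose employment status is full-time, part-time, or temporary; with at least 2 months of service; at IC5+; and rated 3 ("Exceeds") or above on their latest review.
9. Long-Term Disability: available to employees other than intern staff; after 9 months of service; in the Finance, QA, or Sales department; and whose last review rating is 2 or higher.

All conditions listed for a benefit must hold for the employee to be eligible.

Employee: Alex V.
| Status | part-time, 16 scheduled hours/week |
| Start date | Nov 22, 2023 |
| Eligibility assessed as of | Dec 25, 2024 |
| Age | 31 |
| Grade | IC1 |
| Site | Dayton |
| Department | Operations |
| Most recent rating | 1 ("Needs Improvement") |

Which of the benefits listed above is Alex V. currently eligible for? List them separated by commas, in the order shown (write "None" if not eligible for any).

Bereavement Leave

Service from Nov 22, 2023 to Dec 25, 2024: 399 days.
Phone Allowance — status part-time ✓ (not excluded); service 399 days ≥ 180 days ✓; 16 hrs/wk < 25 ✗ → not eligible.
Legal Services Plan — status part-time ✓; service 399 days ≥ 1 year (≈365 days) ✓; grade IC1 < IC2 ✗ → not eligible.
Dental Plan — status part-time ✓; service 399 days ≥ 90 days ✓; age 31 ≥ 21 ✓; grade IC1 < IC3 ✗ → not eligible.
Adoption Assistance — status part-time ✗ (requires full-time) → not eligible.
Health Insurance — service 399 days < 18 months (≈540 days) ✗ → not eligible.
Bereavement Leave — status part-time ✓ (not excluded); service 399 days ≥ 30 days ✓; age 31 ≥ 18 ✓ → eligible.
Floating Holidays — 16 hrs/wk < 24 ✗ → not eligible.
Professional Development Fund — status part-time ✓; service 399 days ≥ 2 months (≈60 days) ✓; grade IC1 < IC5 ✗ → not eligible.
Long-Term Disability — status part-time ✓ (not excluded); service 399 days ≥ 9 months (≈270 days) ✓; dept Operations ✗ → not eligible.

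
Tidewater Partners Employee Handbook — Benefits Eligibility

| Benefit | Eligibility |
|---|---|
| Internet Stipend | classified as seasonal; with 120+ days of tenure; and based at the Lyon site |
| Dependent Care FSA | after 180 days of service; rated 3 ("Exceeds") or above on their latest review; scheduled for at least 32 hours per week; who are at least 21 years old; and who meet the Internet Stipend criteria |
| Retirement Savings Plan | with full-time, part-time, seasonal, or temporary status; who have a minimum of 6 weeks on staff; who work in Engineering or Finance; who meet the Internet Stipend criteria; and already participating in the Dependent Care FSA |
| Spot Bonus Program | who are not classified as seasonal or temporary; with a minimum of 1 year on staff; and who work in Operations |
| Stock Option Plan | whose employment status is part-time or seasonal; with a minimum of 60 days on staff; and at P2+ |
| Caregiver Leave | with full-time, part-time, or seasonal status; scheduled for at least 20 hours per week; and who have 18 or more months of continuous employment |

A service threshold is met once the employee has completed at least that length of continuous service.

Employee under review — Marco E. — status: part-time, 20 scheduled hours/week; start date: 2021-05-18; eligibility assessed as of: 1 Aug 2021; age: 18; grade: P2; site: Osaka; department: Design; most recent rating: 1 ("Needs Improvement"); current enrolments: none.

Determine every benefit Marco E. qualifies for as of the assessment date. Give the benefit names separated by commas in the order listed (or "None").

Service from 2021-05-18 to 1 Aug 2021: 75 days.
Internet Stipend — status part-time ✗ (requires seasonal) → not eligible.
Dependent Care FSA — service 75 days < 180 days ✗ → not eligible.
Retirement Savings Plan — status part-time ✓; service 75 days ≥ 6 weeks (≈42 days) ✓; dept Design ✗ → not eligible.
Spot Bonus Program — status part-time ✓ (not excluded); service 75 days < 1 year (≈365 days) ✗ → not eligible.
Stock Option Plan — status part-time ✓; service 75 days ≥ 60 days ✓; grade P2 ≥ P2 ✓ → eligible.
Caregiver Leave — status part-time ✓; 20 hrs/wk ≥ 20 ✓; service 75 days < 18 months (≈540 days) ✗ → not eligible.

Stock Option Plan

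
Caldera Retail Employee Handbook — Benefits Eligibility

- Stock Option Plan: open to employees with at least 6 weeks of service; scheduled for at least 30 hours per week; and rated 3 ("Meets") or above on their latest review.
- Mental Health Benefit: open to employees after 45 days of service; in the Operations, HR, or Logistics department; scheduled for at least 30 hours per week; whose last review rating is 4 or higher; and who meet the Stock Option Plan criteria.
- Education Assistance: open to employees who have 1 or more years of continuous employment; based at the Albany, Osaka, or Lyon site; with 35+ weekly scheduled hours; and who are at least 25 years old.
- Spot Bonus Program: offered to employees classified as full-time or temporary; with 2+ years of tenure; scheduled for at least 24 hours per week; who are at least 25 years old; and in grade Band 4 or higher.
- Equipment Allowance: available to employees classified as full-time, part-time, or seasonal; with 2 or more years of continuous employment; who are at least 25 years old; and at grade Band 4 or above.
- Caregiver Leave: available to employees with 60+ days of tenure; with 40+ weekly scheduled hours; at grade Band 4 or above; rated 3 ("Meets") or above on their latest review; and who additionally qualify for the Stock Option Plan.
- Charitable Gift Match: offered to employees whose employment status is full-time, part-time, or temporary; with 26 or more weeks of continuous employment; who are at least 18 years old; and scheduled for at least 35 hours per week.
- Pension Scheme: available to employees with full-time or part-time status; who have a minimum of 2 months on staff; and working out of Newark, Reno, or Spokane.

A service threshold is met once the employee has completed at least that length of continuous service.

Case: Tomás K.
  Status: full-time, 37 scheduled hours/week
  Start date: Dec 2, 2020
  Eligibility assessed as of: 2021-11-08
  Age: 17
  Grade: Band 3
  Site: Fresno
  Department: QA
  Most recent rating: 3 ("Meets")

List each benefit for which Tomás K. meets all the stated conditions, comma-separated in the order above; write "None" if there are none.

Stock Option Plan

Service from Dec 2, 2020 to 2021-11-08: 341 days.
Stock Option Plan — service 341 days ≥ 6 weeks (≈42 days) ✓; 37 hrs/wk ≥ 30 ✓; rating 3 ≥ 3 ✓ → eligible.
Mental Health Benefit — service 341 days ≥ 45 days ✓; dept QA ✗ → not eligible.
Education Assistance — service 341 days < 1 year (≈365 days) ✗ → not eligible.
Spot Bonus Program — status full-time ✓; service 341 days < 2 years (≈730 days) ✗ → not eligible.
Equipment Allowance — status full-time ✓; service 341 days < 2 years (≈730 days) ✗ → not eligible.
Caregiver Leave — service 341 days ≥ 60 days ✓; 37 hrs/wk < 40 ✗ → not eligible.
Charitable Gift Match — status full-time ✓; service 341 days ≥ 26 weeks (≈182 days) ✓; age 17 < 18 ✗ → not eligible.
Pension Scheme — status full-time ✓; service 341 days ≥ 2 months (≈60 days) ✓; site Fresno ✗ (not Newark, Reno, or Spokane) → not eligible.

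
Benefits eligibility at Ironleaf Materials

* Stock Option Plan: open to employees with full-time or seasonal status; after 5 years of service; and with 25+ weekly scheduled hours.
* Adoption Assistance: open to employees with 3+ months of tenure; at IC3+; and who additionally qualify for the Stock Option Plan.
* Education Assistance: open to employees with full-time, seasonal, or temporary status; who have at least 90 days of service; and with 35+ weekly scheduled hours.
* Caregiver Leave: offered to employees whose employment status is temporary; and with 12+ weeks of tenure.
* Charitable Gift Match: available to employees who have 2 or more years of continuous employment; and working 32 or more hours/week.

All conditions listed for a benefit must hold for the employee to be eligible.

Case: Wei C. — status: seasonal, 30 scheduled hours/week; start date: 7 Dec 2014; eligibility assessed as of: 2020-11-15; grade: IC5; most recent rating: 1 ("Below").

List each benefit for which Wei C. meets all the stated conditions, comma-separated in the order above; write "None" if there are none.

Stock Option Plan, Adoption Assistance

Service from 7 Dec 2014 to 2020-11-15: 2170 days.
Stock Option Plan — status seasonal ✓; service 2170 days ≥ 5 years (≈1825 days) ✓; 30 hrs/wk ≥ 25 ✓ → eligible.
Adoption Assistance — service 2170 days ≥ 3 months (≈90 days) ✓; grade IC5 ≥ IC3 ✓; eligible for Stock Option Plan ✓ → eligible.
Education Assistance — status seasonal ✓; service 2170 days ≥ 90 days ✓; 30 hrs/wk < 35 ✗ → not eligible.
Caregiver Leave — status seasonal ✗ (requires temporary) → not eligible.
Charitable Gift Match — service 2170 days ≥ 2 years (≈730 days) ✓; 30 hrs/wk < 32 ✗ → not eligible.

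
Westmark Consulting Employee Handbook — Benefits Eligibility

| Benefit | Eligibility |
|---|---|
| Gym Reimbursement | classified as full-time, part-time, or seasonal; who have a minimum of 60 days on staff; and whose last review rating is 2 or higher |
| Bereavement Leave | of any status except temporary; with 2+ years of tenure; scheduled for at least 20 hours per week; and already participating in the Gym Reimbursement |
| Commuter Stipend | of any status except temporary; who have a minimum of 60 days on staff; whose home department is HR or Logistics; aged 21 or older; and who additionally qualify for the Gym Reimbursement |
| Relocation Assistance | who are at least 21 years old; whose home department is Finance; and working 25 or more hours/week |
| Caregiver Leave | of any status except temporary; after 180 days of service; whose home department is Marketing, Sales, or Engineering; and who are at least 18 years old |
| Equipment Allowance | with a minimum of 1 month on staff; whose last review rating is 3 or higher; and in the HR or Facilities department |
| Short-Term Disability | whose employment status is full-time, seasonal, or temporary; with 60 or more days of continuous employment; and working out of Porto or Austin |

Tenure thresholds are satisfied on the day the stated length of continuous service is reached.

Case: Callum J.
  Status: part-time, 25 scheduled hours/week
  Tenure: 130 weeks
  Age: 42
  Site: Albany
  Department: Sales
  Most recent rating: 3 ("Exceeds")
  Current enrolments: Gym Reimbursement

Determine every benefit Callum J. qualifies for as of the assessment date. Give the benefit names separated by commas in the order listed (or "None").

Gym Reimbursement — status part-time ✓; service 130 weeks ≥ 60 days ✓; rating 3 ≥ 2 ✓ → eligible.
Bereavement Leave — status part-time ✓ (not excluded); service 130 weeks ≥ 2 years (≈730 days) ✓; 25 hrs/wk ≥ 20 ✓; enrolled in Gym Reimbursement ✓ → eligible.
Commuter Stipend — status part-time ✓ (not excluded); service 130 weeks ≥ 60 days ✓; dept Sales ✗ → not eligible.
Relocation Assistance — age 42 ≥ 21 ✓; dept Sales ✗ → not eligible.
Caregiver Leave — status part-time ✓ (not excluded); service 130 weeks ≥ 180 days ✓; dept Sales ✓; age 42 ≥ 18 ✓ → eligible.
Equipment Allowance — service 130 weeks ≥ 1 month (≈30 days) ✓; rating 3 ≥ 3 ✓; dept Sales ✗ → not eligible.
Short-Term Disability — status part-time ✗ (requires full-time, seasonal, or temporary) → not eligible.

Gym Reimbursement, Bereavement Leave, Caregiver Leave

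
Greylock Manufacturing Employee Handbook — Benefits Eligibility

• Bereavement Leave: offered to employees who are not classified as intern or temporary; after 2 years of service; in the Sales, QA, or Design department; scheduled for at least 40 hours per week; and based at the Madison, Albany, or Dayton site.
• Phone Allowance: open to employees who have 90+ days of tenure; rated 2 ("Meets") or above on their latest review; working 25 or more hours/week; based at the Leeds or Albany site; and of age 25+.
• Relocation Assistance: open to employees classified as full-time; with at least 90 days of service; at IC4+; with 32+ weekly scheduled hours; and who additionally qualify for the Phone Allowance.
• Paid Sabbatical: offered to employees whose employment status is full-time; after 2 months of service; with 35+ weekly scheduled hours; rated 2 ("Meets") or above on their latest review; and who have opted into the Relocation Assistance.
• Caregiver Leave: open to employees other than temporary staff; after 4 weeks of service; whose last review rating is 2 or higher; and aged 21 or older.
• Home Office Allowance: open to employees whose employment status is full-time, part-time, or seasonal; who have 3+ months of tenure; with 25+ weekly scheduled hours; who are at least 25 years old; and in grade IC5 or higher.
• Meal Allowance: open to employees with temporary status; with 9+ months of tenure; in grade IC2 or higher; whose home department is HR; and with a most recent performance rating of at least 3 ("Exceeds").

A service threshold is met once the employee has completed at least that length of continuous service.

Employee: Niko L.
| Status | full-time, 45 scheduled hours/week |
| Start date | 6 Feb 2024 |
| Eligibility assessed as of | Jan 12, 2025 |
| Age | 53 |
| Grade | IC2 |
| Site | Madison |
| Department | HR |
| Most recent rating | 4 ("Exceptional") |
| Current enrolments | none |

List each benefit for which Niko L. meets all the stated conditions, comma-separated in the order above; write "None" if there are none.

Service from 6 Feb 2024 to Jan 12, 2025: 341 days.
Bereavement Leave — status full-time ✓ (not excluded); service 341 days < 2 years (≈730 days) ✗ → not eligible.
Phone Allowance — service 341 days ≥ 90 days ✓; rating 4 ≥ 2 ✓; 45 hrs/wk ≥ 25 ✓; site Madison ✗ (not Leeds or Albany) → not eligible.
Relocation Assistance — status full-time ✓; service 341 days ≥ 90 days ✓; grade IC2 < IC4 ✗ → not eligible.
Paid Sabbatical — status full-time ✓; service 341 days ≥ 2 months (≈60 days) ✓; 45 hrs/wk ≥ 35 ✓; rating 4 ≥ 2 ✓; not enrolled in Relocation Assistance ✗ → not eligible.
Caregiver Leave — status full-time ✓ (not excluded); service 341 days ≥ 4 weeks (≈28 days) ✓; rating 4 ≥ 2 ✓; age 53 ≥ 21 ✓ → eligible.
Home Office Allowance — status full-time ✓; service 341 days ≥ 3 months (≈90 days) ✓; 45 hrs/wk ≥ 25 ✓; age 53 ≥ 25 ✓; grade IC2 < IC5 ✗ → not eligible.
Meal Allowance — status full-time ✗ (requires temporary) → not eligible.

Caregiver Leave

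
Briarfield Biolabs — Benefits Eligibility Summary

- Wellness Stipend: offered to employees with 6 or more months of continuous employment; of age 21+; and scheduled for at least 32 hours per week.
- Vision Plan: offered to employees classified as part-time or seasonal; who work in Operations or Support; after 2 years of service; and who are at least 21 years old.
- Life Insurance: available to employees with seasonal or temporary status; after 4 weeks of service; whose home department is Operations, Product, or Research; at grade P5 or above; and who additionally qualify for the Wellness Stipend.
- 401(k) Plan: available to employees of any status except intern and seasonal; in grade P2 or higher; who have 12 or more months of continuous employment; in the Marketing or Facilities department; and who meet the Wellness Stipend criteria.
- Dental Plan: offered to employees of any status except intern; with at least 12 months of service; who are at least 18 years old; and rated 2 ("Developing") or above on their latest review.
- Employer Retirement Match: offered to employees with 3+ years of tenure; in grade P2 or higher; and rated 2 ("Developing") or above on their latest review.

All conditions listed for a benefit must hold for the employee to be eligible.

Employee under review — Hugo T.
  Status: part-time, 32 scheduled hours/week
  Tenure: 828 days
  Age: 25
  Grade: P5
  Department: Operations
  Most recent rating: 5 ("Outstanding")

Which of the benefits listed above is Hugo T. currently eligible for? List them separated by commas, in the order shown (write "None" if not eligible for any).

Wellness Stipend, Vision Plan, Dental Plan

Wellness Stipend — service 828 days ≥ 6 months (≈180 days) ✓; age 25 ≥ 21 ✓; 32 hrs/wk ≥ 32 ✓ → eligible.
Vision Plan — status part-time ✓; dept Operations ✓; service 828 days ≥ 2 years (≈730 days) ✓; age 25 ≥ 21 ✓ → eligible.
Life Insurance — status part-time ✗ (requires seasonal or temporary) → not eligible.
401(k) Plan — status part-time ✓ (not excluded); grade P5 ≥ P2 ✓; service 828 days ≥ 12 months (≈360 days) ✓; dept Operations ✗ → not eligible.
Dental Plan — status part-time ✓ (not excluded); service 828 days ≥ 12 months (≈360 days) ✓; age 25 ≥ 18 ✓; rating 5 ≥ 2 ✓ → eligible.
Employer Retirement Match — service 828 days < 3 years (≈1095 days) ✗ → not eligible.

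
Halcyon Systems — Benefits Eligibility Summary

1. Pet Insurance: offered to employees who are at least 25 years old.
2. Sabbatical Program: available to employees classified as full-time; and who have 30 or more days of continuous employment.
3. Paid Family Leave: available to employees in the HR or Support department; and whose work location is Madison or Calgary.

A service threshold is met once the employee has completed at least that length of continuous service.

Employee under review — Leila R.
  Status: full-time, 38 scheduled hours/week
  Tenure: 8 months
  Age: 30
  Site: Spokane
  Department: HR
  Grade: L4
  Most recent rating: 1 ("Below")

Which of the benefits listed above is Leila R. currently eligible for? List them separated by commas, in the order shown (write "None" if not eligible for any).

Pet Insurance — age 30 ≥ 25 ✓ → eligible.
Sabbatical Program — status full-time ✓; service 8 months ≥ 30 days ✓ → eligible.
Paid Family Leave — dept HR ✓; site Spokane ✗ (not Madison or Calgary) → not eligible.

Pet Insurance, Sabbatical Program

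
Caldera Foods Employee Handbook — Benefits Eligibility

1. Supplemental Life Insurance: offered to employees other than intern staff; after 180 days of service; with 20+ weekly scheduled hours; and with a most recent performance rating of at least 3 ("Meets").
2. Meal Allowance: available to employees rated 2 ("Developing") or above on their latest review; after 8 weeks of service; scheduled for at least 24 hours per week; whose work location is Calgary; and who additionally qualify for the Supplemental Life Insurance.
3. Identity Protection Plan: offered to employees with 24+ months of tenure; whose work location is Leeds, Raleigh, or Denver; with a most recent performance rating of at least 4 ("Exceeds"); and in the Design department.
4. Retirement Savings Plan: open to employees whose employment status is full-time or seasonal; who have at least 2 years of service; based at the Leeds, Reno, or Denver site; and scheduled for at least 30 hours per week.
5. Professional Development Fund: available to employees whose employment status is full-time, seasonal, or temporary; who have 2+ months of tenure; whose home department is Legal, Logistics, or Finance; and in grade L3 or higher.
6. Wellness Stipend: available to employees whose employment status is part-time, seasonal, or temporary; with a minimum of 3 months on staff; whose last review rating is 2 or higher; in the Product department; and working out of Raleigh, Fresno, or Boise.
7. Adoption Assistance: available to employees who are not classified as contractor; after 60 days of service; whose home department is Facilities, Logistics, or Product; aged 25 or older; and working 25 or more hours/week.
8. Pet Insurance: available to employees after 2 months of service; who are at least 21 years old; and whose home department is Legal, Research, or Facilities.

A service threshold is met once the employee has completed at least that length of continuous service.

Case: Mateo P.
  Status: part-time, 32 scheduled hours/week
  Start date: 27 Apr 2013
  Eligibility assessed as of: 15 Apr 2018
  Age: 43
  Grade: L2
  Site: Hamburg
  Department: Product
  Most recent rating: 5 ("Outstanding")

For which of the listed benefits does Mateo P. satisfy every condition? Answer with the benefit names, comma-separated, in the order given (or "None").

Service from 27 Apr 2013 to 15 Apr 2018: 1814 days.
Supplemental Life Insurance — status part-time ✓ (not excluded); service 1814 days ≥ 180 days ✓; 32 hrs/wk ≥ 20 ✓; rating 5 ≥ 3 ✓ → eligible.
Meal Allowance — rating 5 ≥ 2 ✓; service 1814 days ≥ 8 weeks (≈56 days) ✓; 32 hrs/wk ≥ 24 ✓; site Hamburg ✗ (not Calgary) → not eligible.
Identity Protection Plan — service 1814 days ≥ 24 months (≈720 days) ✓; site Hamburg ✗ (not Leeds, Raleigh, or Denver) → not eligible.
Retirement Savings Plan — status part-time ✗ (requires full-time or seasonal) → not eligible.
Professional Development Fund — status part-time ✗ (requires full-time, seasonal, or temporary) → not eligible.
Wellness Stipend — status part-time ✓; service 1814 days ≥ 3 months (≈90 days) ✓; rating 5 ≥ 2 ✓; dept Product ✓; site Hamburg ✗ (not Raleigh, Fresno, or Boise) → not eligible.
Adoption Assistance — status part-time ✓ (not excluded); service 1814 days ≥ 60 days ✓; dept Product ✓; age 43 ≥ 25 ✓; 32 hrs/wk ≥ 25 ✓ → eligible.
Pet Insurance — service 1814 days ≥ 2 months (≈60 days) ✓; age 43 ≥ 21 ✓; dept Product ✗ → not eligible.

Supplemental Life Insurance, Adoption Assistance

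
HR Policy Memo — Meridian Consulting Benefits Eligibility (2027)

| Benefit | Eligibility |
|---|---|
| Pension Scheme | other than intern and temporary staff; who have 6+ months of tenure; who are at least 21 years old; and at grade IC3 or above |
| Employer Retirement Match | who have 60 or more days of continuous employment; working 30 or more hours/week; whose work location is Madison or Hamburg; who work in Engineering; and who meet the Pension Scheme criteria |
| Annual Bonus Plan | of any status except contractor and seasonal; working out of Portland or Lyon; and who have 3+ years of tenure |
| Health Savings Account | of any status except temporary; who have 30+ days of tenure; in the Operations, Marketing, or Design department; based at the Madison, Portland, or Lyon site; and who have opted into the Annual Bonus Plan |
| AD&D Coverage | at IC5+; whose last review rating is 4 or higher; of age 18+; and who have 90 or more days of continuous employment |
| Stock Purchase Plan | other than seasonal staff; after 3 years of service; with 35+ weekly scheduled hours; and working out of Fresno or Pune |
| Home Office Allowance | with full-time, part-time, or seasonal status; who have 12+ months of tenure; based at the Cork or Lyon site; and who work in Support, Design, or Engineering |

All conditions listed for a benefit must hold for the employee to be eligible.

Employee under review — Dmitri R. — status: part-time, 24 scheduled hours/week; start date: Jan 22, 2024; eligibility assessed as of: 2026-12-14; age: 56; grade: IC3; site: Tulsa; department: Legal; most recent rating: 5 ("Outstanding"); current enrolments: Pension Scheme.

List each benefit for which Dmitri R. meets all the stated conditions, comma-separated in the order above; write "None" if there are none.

Pension Scheme

Service from Jan 22, 2024 to 2026-12-14: 1057 days.
Pension Scheme — status part-time ✓ (not excluded); service 1057 days ≥ 6 months (≈180 days) ✓; age 56 ≥ 21 ✓; grade IC3 ≥ IC3 ✓ → eligible.
Employer Retirement Match — service 1057 days ≥ 60 days ✓; 24 hrs/wk < 30 ✗ → not eligible.
Annual Bonus Plan — status part-time ✓ (not excluded); site Tulsa ✗ (not Portland or Lyon) → not eligible.
Health Savings Account — status part-time ✓ (not excluded); service 1057 days ≥ 30 days ✓; dept Legal ✗ → not eligible.
AD&D Coverage — grade IC3 < IC5 ✗ → not eligible.
Stock Purchase Plan — status part-time ✓ (not excluded); service 1057 days < 3 years (≈1095 days) ✗ → not eligible.
Home Office Allowance — status part-time ✓; service 1057 days ≥ 12 months (≈360 days) ✓; site Tulsa ✗ (not Cork or Lyon) → not eligible.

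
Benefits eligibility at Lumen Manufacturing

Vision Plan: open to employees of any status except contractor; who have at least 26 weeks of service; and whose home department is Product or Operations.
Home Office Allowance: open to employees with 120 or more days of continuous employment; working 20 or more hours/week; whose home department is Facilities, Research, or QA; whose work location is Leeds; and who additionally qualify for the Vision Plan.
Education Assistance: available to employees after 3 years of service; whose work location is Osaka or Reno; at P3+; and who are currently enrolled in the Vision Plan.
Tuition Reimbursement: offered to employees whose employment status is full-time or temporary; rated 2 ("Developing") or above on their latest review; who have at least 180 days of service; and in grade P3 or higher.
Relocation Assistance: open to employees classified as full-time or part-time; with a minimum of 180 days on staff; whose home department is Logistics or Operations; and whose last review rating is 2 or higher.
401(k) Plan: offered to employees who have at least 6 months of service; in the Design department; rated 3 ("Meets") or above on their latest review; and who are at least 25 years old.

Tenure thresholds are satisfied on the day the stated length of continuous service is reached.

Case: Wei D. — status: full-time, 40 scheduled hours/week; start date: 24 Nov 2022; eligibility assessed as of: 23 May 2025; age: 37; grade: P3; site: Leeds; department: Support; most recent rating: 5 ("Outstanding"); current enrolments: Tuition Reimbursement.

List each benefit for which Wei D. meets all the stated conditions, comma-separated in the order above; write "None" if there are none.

Service from 24 Nov 2022 to 23 May 2025: 911 days.
Vision Plan — status full-time ✓ (not excluded); service 911 days ≥ 26 weeks (≈182 days) ✓; dept Support ✗ → not eligible.
Home Office Allowance — service 911 days ≥ 120 days ✓; 40 hrs/wk ≥ 20 ✓; dept Support ✗ → not eligible.
Education Assistance — service 911 days < 3 years (≈1095 days) ✗ → not eligible.
Tuition Reimbursement — status full-time ✓; rating 5 ≥ 2 ✓; service 911 days ≥ 180 days ✓; grade P3 ≥ P3 ✓ → eligible.
Relocation Assistance — status full-time ✓; service 911 days ≥ 180 days ✓; dept Support ✗ → not eligible.
401(k) Plan — service 911 days ≥ 6 months (≈180 days) ✓; dept Support ✗ → not eligible.

Tuition Reimbursement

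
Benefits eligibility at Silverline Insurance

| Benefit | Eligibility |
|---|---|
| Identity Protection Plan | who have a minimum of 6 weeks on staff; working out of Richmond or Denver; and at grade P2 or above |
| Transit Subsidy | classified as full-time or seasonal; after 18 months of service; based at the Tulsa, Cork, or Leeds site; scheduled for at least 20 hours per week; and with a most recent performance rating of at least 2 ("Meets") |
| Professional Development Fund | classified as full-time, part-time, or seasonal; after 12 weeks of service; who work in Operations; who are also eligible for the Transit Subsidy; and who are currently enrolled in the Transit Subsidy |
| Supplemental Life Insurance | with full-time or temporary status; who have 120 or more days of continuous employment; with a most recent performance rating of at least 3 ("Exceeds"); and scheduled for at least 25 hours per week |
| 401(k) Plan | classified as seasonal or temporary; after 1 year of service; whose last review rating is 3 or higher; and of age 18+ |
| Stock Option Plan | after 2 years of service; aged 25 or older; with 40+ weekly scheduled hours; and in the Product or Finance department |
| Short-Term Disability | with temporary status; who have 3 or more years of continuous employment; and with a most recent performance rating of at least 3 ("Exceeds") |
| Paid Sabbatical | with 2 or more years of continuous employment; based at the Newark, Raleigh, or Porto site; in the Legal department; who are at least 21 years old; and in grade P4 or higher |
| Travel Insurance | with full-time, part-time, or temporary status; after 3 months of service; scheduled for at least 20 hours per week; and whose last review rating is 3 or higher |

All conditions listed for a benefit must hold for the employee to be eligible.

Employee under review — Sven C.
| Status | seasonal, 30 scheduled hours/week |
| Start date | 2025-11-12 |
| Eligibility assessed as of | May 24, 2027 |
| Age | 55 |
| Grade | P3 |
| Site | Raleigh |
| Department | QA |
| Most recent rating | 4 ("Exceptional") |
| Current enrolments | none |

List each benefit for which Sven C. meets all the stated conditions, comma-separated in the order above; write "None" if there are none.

401(k) Plan

Service from 2025-11-12 to May 24, 2027: 558 days.
Identity Protection Plan — service 558 days ≥ 6 weeks (≈42 days) ✓; site Raleigh ✗ (not Richmond or Denver) → not eligible.
Transit Subsidy — status seasonal ✓; service 558 days ≥ 18 months (≈540 days) ✓; site Raleigh ✗ (not Tulsa, Cork, or Leeds) → not eligible.
Professional Development Fund — status seasonal ✓; service 558 days ≥ 12 weeks (≈84 days) ✓; dept QA ✗ → not eligible.
Supplemental Life Insurance — status seasonal ✗ (requires full-time or temporary) → not eligible.
401(k) Plan — status seasonal ✓; service 558 days ≥ 1 year (≈365 days) ✓; rating 4 ≥ 3 ✓; age 55 ≥ 18 ✓ → eligible.
Stock Option Plan — service 558 days < 2 years (≈730 days) ✗ → not eligible.
Short-Term Disability — status seasonal ✗ (requires temporary) → not eligible.
Paid Sabbatical — service 558 days < 2 years (≈730 days) ✗ → not eligible.
Travel Insurance — status seasonal ✗ (requires full-time, part-time, or temporary) → not eligible.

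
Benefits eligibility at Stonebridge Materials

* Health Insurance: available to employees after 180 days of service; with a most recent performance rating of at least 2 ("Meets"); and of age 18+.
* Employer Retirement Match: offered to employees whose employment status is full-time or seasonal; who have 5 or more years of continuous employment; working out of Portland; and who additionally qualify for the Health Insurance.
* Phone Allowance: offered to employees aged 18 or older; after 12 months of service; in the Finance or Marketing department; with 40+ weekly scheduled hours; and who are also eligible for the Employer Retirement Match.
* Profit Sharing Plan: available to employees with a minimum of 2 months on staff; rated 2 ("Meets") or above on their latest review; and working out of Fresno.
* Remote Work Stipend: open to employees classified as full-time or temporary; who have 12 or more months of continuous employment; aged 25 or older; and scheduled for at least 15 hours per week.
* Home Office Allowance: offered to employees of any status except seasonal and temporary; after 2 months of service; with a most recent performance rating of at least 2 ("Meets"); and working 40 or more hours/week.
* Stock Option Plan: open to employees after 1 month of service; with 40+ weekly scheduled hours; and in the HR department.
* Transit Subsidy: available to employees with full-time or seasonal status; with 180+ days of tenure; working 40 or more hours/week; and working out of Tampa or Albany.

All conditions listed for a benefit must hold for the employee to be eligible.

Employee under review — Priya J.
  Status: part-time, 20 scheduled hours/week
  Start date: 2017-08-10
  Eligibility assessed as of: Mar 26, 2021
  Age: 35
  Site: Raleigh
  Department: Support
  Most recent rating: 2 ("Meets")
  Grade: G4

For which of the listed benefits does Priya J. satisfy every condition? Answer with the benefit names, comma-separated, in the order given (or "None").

Health Insurance

Service from 2017-08-10 to Mar 26, 2021: 1324 days.
Health Insurance — service 1324 days ≥ 180 days ✓; rating 2 ≥ 2 ✓; age 35 ≥ 18 ✓ → eligible.
Employer Retirement Match — status part-time ✗ (requires full-time or seasonal) → not eligible.
Phone Allowance — age 35 ≥ 18 ✓; service 1324 days ≥ 12 months (≈360 days) ✓; dept Support ✗ → not eligible.
Profit Sharing Plan — service 1324 days ≥ 2 months (≈60 days) ✓; rating 2 ≥ 2 ✓; site Raleigh ✗ (not Fresno) → not eligible.
Remote Work Stipend — status part-time ✗ (requires full-time or temporary) → not eligible.
Home Office Allowance — status part-time ✓ (not excluded); service 1324 days ≥ 2 months (≈60 days) ✓; rating 2 ≥ 2 ✓; 20 hrs/wk < 40 ✗ → not eligible.
Stock Option Plan — service 1324 days ≥ 1 month (≈30 days) ✓; 20 hrs/wk < 40 ✗ → not eligible.
Transit Subsidy — status part-time ✗ (requires full-time or seasonal) → not eligible.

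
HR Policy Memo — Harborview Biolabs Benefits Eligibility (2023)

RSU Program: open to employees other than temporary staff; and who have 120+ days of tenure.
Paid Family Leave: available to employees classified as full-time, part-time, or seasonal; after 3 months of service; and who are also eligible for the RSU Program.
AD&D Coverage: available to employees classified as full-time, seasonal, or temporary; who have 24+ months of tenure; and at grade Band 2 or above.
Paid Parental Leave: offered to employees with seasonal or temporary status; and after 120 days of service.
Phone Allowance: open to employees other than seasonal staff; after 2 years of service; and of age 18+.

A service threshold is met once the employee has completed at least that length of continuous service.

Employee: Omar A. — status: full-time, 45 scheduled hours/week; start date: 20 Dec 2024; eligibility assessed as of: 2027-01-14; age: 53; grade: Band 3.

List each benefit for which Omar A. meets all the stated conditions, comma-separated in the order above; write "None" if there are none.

Service from 20 Dec 2024 to 2027-01-14: 755 days.
RSU Program — status full-time ✓ (not excluded); service 755 days ≥ 120 days ✓ → eligible.
Paid Family Leave — status full-time ✓; service 755 days ≥ 3 months (≈90 days) ✓; eligible for RSU Program ✓ → eligible.
AD&D Coverage — status full-time ✓; service 755 days ≥ 24 months (≈720 days) ✓; grade Band 3 ≥ Band 2 ✓ → eligible.
Paid Parental Leave — status full-time ✗ (requires seasonal or temporary) → not eligible.
Phone Allowance — status full-time ✓ (not excluded); service 755 days ≥ 2 years (≈730 days) ✓; age 53 ≥ 18 ✓ → eligible.

RSU Program, Paid Family Leave, AD&D Coverage, Phone Allowance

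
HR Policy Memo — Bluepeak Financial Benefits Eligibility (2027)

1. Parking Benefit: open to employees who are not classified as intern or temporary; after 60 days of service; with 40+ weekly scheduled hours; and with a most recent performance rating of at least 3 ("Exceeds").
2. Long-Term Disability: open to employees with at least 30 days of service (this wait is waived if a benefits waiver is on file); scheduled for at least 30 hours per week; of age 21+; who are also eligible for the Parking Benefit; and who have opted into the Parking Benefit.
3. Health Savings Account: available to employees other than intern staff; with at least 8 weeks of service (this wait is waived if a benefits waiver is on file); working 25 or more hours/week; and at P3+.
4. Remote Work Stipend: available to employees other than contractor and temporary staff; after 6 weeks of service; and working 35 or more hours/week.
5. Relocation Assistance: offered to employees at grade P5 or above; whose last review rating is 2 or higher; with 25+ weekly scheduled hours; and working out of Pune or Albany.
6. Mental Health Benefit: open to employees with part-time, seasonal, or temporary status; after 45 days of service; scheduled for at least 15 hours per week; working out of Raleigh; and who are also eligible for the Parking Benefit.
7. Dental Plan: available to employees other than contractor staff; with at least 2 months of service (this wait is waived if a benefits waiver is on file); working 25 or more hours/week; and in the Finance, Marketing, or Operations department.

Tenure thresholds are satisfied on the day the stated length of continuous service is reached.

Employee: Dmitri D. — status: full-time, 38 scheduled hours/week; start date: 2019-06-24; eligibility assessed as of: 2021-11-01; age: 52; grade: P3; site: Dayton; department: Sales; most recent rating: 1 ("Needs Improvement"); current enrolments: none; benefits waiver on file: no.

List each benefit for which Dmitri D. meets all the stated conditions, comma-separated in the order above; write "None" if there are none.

Service from 2019-06-24 to 2021-11-01: 861 days.
Parking Benefit — status full-time ✓ (not excluded); service 861 days ≥ 60 days ✓; 38 hrs/wk < 40 ✗ → not eligible.
Long-Term Disability — no waiver, service 861 days ≥ 30 days ✓; 38 hrs/wk ≥ 30 ✓; age 52 ≥ 21 ✓; not eligible for Parking Benefit ✗ → not eligible.
Health Savings Account — status full-time ✓ (not excluded); no waiver, service 861 days ≥ 8 weeks (≈56 days) ✓; 38 hrs/wk ≥ 25 ✓; grade P3 ≥ P3 ✓ → eligible.
Remote Work Stipend — status full-time ✓ (not excluded); service 861 days ≥ 6 weeks (≈42 days) ✓; 38 hrs/wk ≥ 35 ✓ → eligible.
Relocation Assistance — grade P3 < P5 ✗ → not eligible.
Mental Health Benefit — status full-time ✗ (requires part-time, seasonal, or temporary) → not eligible.
Dental Plan — status full-time ✓ (not excluded); no waiver, service 861 days ≥ 2 months (≈60 days) ✓; 38 hrs/wk ≥ 25 ✓; dept Sales ✗ → not eligible.

Health Savings Account, Remote Work Stipend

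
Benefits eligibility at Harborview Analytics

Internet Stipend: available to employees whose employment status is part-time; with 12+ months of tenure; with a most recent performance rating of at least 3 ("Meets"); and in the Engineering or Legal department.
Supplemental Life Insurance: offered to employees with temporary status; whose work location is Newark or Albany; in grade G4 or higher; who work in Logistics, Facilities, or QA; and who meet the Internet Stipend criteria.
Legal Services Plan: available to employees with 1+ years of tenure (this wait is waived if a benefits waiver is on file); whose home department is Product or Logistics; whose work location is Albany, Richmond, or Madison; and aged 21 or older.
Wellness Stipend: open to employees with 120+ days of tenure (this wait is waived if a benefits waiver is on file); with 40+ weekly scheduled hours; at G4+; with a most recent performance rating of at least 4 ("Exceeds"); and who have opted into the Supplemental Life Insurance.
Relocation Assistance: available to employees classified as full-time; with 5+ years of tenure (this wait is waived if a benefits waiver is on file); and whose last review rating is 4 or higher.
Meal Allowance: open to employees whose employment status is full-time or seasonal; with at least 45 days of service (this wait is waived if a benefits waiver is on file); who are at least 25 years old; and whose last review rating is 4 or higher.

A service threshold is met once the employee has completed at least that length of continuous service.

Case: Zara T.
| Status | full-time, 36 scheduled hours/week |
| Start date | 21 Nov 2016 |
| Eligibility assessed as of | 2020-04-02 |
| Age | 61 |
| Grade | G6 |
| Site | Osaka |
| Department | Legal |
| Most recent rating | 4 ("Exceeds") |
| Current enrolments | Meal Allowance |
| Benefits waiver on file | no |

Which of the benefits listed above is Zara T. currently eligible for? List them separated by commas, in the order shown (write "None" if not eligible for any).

Meal Allowance

Service from 21 Nov 2016 to 2020-04-02: 1228 days.
Internet Stipend — status full-time ✗ (requires part-time) → not eligible.
Supplemental Life Insurance — status full-time ✗ (requires temporary) → not eligible.
Legal Services Plan — no waiver, service 1228 days ≥ 1 year (≈365 days) ✓; dept Legal ✗ → not eligible.
Wellness Stipend — no waiver, service 1228 days ≥ 120 days ✓; 36 hrs/wk < 40 ✗ → not eligible.
Relocation Assistance — status full-time ✓; no waiver, service 1228 days < 5 years (≈1825 days) ✗ → not eligible.
Meal Allowance — status full-time ✓; no waiver, service 1228 days ≥ 45 days ✓; age 61 ≥ 25 ✓; rating 4 ≥ 4 ✓ → eligible.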